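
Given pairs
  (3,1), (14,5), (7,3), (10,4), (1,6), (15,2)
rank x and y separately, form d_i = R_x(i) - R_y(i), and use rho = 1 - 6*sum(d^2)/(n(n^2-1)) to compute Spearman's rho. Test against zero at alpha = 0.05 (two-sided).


Step 1: Rank x and y separately (midranks; no ties here).
rank(x): 3->2, 14->5, 7->3, 10->4, 1->1, 15->6
rank(y): 1->1, 5->5, 3->3, 4->4, 6->6, 2->2
Step 2: d_i = R_x(i) - R_y(i); compute d_i^2.
  (2-1)^2=1, (5-5)^2=0, (3-3)^2=0, (4-4)^2=0, (1-6)^2=25, (6-2)^2=16
sum(d^2) = 42.
Step 3: rho = 1 - 6*42 / (6*(6^2 - 1)) = 1 - 252/210 = -0.200000.
Step 4: Under H0, t = rho * sqrt((n-2)/(1-rho^2)) = -0.4082 ~ t(4).
Step 5: Two-sided p-value from the t-distribution with 4 df = 0.704000.
Step 6: alpha = 0.05. fail to reject H0.

rho = -0.2000, p = 0.704000, fail to reject H0 at alpha = 0.05.


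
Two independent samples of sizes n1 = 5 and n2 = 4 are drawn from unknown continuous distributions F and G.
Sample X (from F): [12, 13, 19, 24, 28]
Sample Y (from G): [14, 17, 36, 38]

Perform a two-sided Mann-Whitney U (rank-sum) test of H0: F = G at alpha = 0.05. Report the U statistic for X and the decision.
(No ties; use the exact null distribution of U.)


Step 1: Combine and sort all 9 observations; assign midranks.
sorted (value, group): (12,X), (13,X), (14,Y), (17,Y), (19,X), (24,X), (28,X), (36,Y), (38,Y)
ranks: 12->1, 13->2, 14->3, 17->4, 19->5, 24->6, 28->7, 36->8, 38->9
Step 2: Rank sum for X: R1 = 1 + 2 + 5 + 6 + 7 = 21.
Step 3: U_X = R1 - n1(n1+1)/2 = 21 - 5*6/2 = 21 - 15 = 6.
       U_Y = n1*n2 - U_X = 20 - 6 = 14.
Step 4: No ties, so the exact null distribution of U (based on enumerating the C(9,5) = 126 equally likely rank assignments) gives the two-sided p-value.
Step 5: p-value = 0.412698; compare to alpha = 0.05. fail to reject H0.

U_X = 6, p = 0.412698, fail to reject H0 at alpha = 0.05.


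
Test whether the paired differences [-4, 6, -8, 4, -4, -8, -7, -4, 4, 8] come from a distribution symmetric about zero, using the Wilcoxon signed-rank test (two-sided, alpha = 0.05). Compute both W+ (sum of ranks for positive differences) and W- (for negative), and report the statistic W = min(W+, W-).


Step 1: Drop any zero differences (none here) and take |d_i|.
|d| = [4, 6, 8, 4, 4, 8, 7, 4, 4, 8]
Step 2: Midrank |d_i| (ties get averaged ranks).
ranks: |4|->3, |6|->6, |8|->9, |4|->3, |4|->3, |8|->9, |7|->7, |4|->3, |4|->3, |8|->9
Step 3: Attach original signs; sum ranks with positive sign and with negative sign.
W+ = 6 + 3 + 3 + 9 = 21
W- = 3 + 9 + 3 + 9 + 7 + 3 = 34
(Check: W+ + W- = 55 should equal n(n+1)/2 = 55.)
Step 4: Test statistic W = min(W+, W-) = 21.
Step 5: Ties in |d|, so use the tie-corrected normal approximation.
        E[W] = n(n+1)/4 = 10*11/4 = 27.5.
        Tie groups: |d|=4 (t=5), |d|=8 (t=3); sum(t^3 - t) = 144.
        Var[W] = n(n+1)(2n+1)/24 - sum(t^3-t)/48 = 2310/24 - 144/48 = 93.25.
        z = (W - E[W]) / sqrt(Var[W]) = (21 - 27.5) / 9.6566 = -0.6731.
        Two-sided p = 2*Phi(z) = 0.500874.
Step 6: alpha = 0.05. fail to reject H0.

W+ = 21, W- = 34, W = min = 21, p = 0.500874, fail to reject H0.


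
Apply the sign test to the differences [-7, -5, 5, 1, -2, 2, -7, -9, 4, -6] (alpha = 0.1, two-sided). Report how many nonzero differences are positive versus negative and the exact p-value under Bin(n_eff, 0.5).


Step 1: Discard zero differences. Original n = 10; n_eff = number of nonzero differences = 10.
Nonzero differences (with sign): -7, -5, +5, +1, -2, +2, -7, -9, +4, -6
Step 2: Count signs: positive = 4, negative = 6.
Step 3: Under H0: P(positive) = 0.5, so the number of positives S ~ Bin(10, 0.5).
Step 4: Two-sided exact p-value = sum of Bin(10,0.5) probabilities at or below the observed probability = 0.753906.
Step 5: alpha = 0.1. fail to reject H0.

n_eff = 10, pos = 4, neg = 6, p = 0.753906, fail to reject H0.


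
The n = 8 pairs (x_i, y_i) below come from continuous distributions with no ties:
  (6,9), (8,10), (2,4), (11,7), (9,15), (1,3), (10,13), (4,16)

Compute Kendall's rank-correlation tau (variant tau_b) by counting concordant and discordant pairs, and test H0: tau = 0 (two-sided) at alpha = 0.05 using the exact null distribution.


Step 1: Enumerate the 28 unordered pairs (i,j) with i<j and classify each by sign(x_j-x_i) * sign(y_j-y_i).
  (1,2):dx=+2,dy=+1->C; (1,3):dx=-4,dy=-5->C; (1,4):dx=+5,dy=-2->D; (1,5):dx=+3,dy=+6->C
  (1,6):dx=-5,dy=-6->C; (1,7):dx=+4,dy=+4->C; (1,8):dx=-2,dy=+7->D; (2,3):dx=-6,dy=-6->C
  (2,4):dx=+3,dy=-3->D; (2,5):dx=+1,dy=+5->C; (2,6):dx=-7,dy=-7->C; (2,7):dx=+2,dy=+3->C
  (2,8):dx=-4,dy=+6->D; (3,4):dx=+9,dy=+3->C; (3,5):dx=+7,dy=+11->C; (3,6):dx=-1,dy=-1->C
  (3,7):dx=+8,dy=+9->C; (3,8):dx=+2,dy=+12->C; (4,5):dx=-2,dy=+8->D; (4,6):dx=-10,dy=-4->C
  (4,7):dx=-1,dy=+6->D; (4,8):dx=-7,dy=+9->D; (5,6):dx=-8,dy=-12->C; (5,7):dx=+1,dy=-2->D
  (5,8):dx=-5,dy=+1->D; (6,7):dx=+9,dy=+10->C; (6,8):dx=+3,dy=+13->C; (7,8):dx=-6,dy=+3->D
Step 2: C = 18, D = 10, total pairs = 28.
Step 3: tau = (C - D)/(n(n-1)/2) = (18 - 10)/28 = 0.285714.
Step 4: Exact two-sided p-value (enumerate n! = 40320 permutations of y under H0): p = 0.398760.
Step 5: alpha = 0.05. fail to reject H0.

tau_b = 0.2857 (C=18, D=10), p = 0.398760, fail to reject H0.


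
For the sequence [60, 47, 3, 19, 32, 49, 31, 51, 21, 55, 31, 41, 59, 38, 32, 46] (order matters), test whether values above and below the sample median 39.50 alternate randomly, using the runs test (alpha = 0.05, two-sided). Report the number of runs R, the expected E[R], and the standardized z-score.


Step 1: Compute median = 39.50; label A = above, B = below.
Labels in order: AABBBABABABAABBA  (n_A = 8, n_B = 8)
Step 2: Count runs R = 11.
Step 3: Under H0 (random ordering), E[R] = 2*n_A*n_B/(n_A+n_B) + 1 = 2*8*8/16 + 1 = 9.0000.
        Var[R] = 2*n_A*n_B*(2*n_A*n_B - n_A - n_B) / ((n_A+n_B)^2 * (n_A+n_B-1)) = 14336/3840 = 3.7333.
        SD[R] = 1.9322.
Step 4: Continuity-corrected z = (R - 0.5 - E[R]) / SD[R] = (11 - 0.5 - 9.0000) / 1.9322 = 0.7763.
Step 5: Two-sided p-value via normal approximation = 2*(1 - Phi(|z|)) = 0.437558.
Step 6: alpha = 0.05. fail to reject H0.

R = 11, z = 0.7763, p = 0.437558, fail to reject H0.


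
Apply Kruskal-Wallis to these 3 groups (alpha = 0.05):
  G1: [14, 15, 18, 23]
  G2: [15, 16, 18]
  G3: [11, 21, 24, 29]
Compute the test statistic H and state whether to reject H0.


Step 1: Combine all N = 11 observations and assign midranks.
sorted (value, group, rank): (11,G3,1), (14,G1,2), (15,G1,3.5), (15,G2,3.5), (16,G2,5), (18,G1,6.5), (18,G2,6.5), (21,G3,8), (23,G1,9), (24,G3,10), (29,G3,11)
Step 2: Sum ranks within each group.
R_1 = 21 (n_1 = 4)
R_2 = 15 (n_2 = 3)
R_3 = 30 (n_3 = 4)
Step 3: H = 12/(N(N+1)) * sum(R_i^2/n_i) - 3(N+1)
     = 12/(11*12) * (21^2/4 + 15^2/3 + 30^2/4) - 3*12
     = 0.090909 * 410.25 - 36
     = 1.295455.
Step 4: Ties present; correction factor C = 1 - 12/(11^3 - 11) = 0.990909. Corrected H = 1.295455 / 0.990909 = 1.307339.
Step 5: Under H0, H ~ chi^2(2); p-value = 0.520134.
Step 6: alpha = 0.05. fail to reject H0.

H = 1.3073, df = 2, p = 0.520134, fail to reject H0.


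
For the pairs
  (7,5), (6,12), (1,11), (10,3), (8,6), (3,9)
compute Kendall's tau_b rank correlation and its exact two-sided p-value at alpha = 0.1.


Step 1: Enumerate the 15 unordered pairs (i,j) with i<j and classify each by sign(x_j-x_i) * sign(y_j-y_i).
  (1,2):dx=-1,dy=+7->D; (1,3):dx=-6,dy=+6->D; (1,4):dx=+3,dy=-2->D; (1,5):dx=+1,dy=+1->C
  (1,6):dx=-4,dy=+4->D; (2,3):dx=-5,dy=-1->C; (2,4):dx=+4,dy=-9->D; (2,5):dx=+2,dy=-6->D
  (2,6):dx=-3,dy=-3->C; (3,4):dx=+9,dy=-8->D; (3,5):dx=+7,dy=-5->D; (3,6):dx=+2,dy=-2->D
  (4,5):dx=-2,dy=+3->D; (4,6):dx=-7,dy=+6->D; (5,6):dx=-5,dy=+3->D
Step 2: C = 3, D = 12, total pairs = 15.
Step 3: tau = (C - D)/(n(n-1)/2) = (3 - 12)/15 = -0.600000.
Step 4: Exact two-sided p-value (enumerate n! = 720 permutations of y under H0): p = 0.136111.
Step 5: alpha = 0.1. fail to reject H0.

tau_b = -0.6000 (C=3, D=12), p = 0.136111, fail to reject H0.


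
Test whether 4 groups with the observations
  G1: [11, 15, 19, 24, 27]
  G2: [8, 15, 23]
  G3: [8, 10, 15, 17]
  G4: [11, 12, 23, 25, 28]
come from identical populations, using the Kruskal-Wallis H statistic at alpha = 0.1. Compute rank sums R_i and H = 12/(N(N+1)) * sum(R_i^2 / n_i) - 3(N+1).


Step 1: Combine all N = 17 observations and assign midranks.
sorted (value, group, rank): (8,G2,1.5), (8,G3,1.5), (10,G3,3), (11,G1,4.5), (11,G4,4.5), (12,G4,6), (15,G1,8), (15,G2,8), (15,G3,8), (17,G3,10), (19,G1,11), (23,G2,12.5), (23,G4,12.5), (24,G1,14), (25,G4,15), (27,G1,16), (28,G4,17)
Step 2: Sum ranks within each group.
R_1 = 53.5 (n_1 = 5)
R_2 = 22 (n_2 = 3)
R_3 = 22.5 (n_3 = 4)
R_4 = 55 (n_4 = 5)
Step 3: H = 12/(N(N+1)) * sum(R_i^2/n_i) - 3(N+1)
     = 12/(17*18) * (53.5^2/5 + 22^2/3 + 22.5^2/4 + 55^2/5) - 3*18
     = 0.039216 * 1465.35 - 54
     = 3.464542.
Step 4: Ties present; correction factor C = 1 - 42/(17^3 - 17) = 0.991422. Corrected H = 3.464542 / 0.991422 = 3.494520.
Step 5: Under H0, H ~ chi^2(3); p-value = 0.321474.
Step 6: alpha = 0.1. fail to reject H0.

H = 3.4945, df = 3, p = 0.321474, fail to reject H0.


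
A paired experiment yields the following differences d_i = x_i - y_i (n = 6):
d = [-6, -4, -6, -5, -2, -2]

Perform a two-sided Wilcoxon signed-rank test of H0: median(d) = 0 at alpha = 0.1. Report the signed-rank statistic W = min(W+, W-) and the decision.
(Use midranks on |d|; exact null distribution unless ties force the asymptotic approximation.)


Step 1: Drop any zero differences (none here) and take |d_i|.
|d| = [6, 4, 6, 5, 2, 2]
Step 2: Midrank |d_i| (ties get averaged ranks).
ranks: |6|->5.5, |4|->3, |6|->5.5, |5|->4, |2|->1.5, |2|->1.5
Step 3: Attach original signs; sum ranks with positive sign and with negative sign.
W+ = 0 = 0
W- = 5.5 + 3 + 5.5 + 4 + 1.5 + 1.5 = 21
(Check: W+ + W- = 21 should equal n(n+1)/2 = 21.)
Step 4: Test statistic W = min(W+, W-) = 0.
Step 5: Ties in |d|, so use the tie-corrected normal approximation.
        E[W] = n(n+1)/4 = 6*7/4 = 10.5.
        Tie groups: |d|=2 (t=2), |d|=6 (t=2); sum(t^3 - t) = 12.
        Var[W] = n(n+1)(2n+1)/24 - sum(t^3-t)/48 = 546/24 - 12/48 = 22.5.
        z = (W - E[W]) / sqrt(Var[W]) = (0 - 10.5) / 4.7434 = -2.2136.
        Two-sided p = 2*Phi(z) = 0.026857.
Step 6: alpha = 0.1. reject H0.

W+ = 0, W- = 21, W = min = 0, p = 0.026857, reject H0.


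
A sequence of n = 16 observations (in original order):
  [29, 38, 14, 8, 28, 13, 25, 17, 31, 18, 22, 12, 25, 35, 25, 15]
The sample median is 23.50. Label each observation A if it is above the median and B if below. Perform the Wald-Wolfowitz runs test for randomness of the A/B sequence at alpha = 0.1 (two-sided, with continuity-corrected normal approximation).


Step 1: Compute median = 23.50; label A = above, B = below.
Labels in order: AABBABABABBBAAAB  (n_A = 8, n_B = 8)
Step 2: Count runs R = 10.
Step 3: Under H0 (random ordering), E[R] = 2*n_A*n_B/(n_A+n_B) + 1 = 2*8*8/16 + 1 = 9.0000.
        Var[R] = 2*n_A*n_B*(2*n_A*n_B - n_A - n_B) / ((n_A+n_B)^2 * (n_A+n_B-1)) = 14336/3840 = 3.7333.
        SD[R] = 1.9322.
Step 4: Continuity-corrected z = (R - 0.5 - E[R]) / SD[R] = (10 - 0.5 - 9.0000) / 1.9322 = 0.2588.
Step 5: Two-sided p-value via normal approximation = 2*(1 - Phi(|z|)) = 0.795809.
Step 6: alpha = 0.1. fail to reject H0.

R = 10, z = 0.2588, p = 0.795809, fail to reject H0.


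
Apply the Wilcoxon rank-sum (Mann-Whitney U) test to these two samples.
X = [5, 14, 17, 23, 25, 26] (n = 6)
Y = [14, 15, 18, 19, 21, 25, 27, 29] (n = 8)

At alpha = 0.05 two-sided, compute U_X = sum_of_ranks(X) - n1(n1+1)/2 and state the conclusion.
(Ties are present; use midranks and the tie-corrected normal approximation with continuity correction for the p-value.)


Step 1: Combine and sort all 14 observations; assign midranks.
sorted (value, group): (5,X), (14,X), (14,Y), (15,Y), (17,X), (18,Y), (19,Y), (21,Y), (23,X), (25,X), (25,Y), (26,X), (27,Y), (29,Y)
ranks: 5->1, 14->2.5, 14->2.5, 15->4, 17->5, 18->6, 19->7, 21->8, 23->9, 25->10.5, 25->10.5, 26->12, 27->13, 29->14
Step 2: Rank sum for X: R1 = 1 + 2.5 + 5 + 9 + 10.5 + 12 = 40.
Step 3: U_X = R1 - n1(n1+1)/2 = 40 - 6*7/2 = 40 - 21 = 19.
       U_Y = n1*n2 - U_X = 48 - 19 = 29.
Step 4: Ties are present, so use the tie-corrected normal approximation (with continuity correction) for the p-value.
Step 5: p-value = 0.560413; compare to alpha = 0.05. fail to reject H0.

U_X = 19, p = 0.560413, fail to reject H0 at alpha = 0.05.


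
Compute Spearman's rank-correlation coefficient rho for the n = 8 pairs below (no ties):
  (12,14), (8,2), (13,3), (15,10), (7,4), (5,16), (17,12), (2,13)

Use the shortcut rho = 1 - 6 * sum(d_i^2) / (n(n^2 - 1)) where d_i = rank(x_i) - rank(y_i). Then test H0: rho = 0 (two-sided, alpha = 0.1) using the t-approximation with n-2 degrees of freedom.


Step 1: Rank x and y separately (midranks; no ties here).
rank(x): 12->5, 8->4, 13->6, 15->7, 7->3, 5->2, 17->8, 2->1
rank(y): 14->7, 2->1, 3->2, 10->4, 4->3, 16->8, 12->5, 13->6
Step 2: d_i = R_x(i) - R_y(i); compute d_i^2.
  (5-7)^2=4, (4-1)^2=9, (6-2)^2=16, (7-4)^2=9, (3-3)^2=0, (2-8)^2=36, (8-5)^2=9, (1-6)^2=25
sum(d^2) = 108.
Step 3: rho = 1 - 6*108 / (8*(8^2 - 1)) = 1 - 648/504 = -0.285714.
Step 4: Under H0, t = rho * sqrt((n-2)/(1-rho^2)) = -0.7303 ~ t(6).
Step 5: Two-sided p-value from the t-distribution with 6 df = 0.492726.
Step 6: alpha = 0.1. fail to reject H0.

rho = -0.2857, p = 0.492726, fail to reject H0 at alpha = 0.1.


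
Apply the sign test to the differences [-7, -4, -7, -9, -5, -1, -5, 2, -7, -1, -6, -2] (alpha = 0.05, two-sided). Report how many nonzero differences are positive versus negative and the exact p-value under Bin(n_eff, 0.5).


Step 1: Discard zero differences. Original n = 12; n_eff = number of nonzero differences = 12.
Nonzero differences (with sign): -7, -4, -7, -9, -5, -1, -5, +2, -7, -1, -6, -2
Step 2: Count signs: positive = 1, negative = 11.
Step 3: Under H0: P(positive) = 0.5, so the number of positives S ~ Bin(12, 0.5).
Step 4: Two-sided exact p-value = sum of Bin(12,0.5) probabilities at or below the observed probability = 0.006348.
Step 5: alpha = 0.05. reject H0.

n_eff = 12, pos = 1, neg = 11, p = 0.006348, reject H0.


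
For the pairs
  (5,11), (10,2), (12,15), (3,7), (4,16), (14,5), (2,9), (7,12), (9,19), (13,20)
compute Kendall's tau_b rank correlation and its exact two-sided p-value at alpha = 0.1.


Step 1: Enumerate the 45 unordered pairs (i,j) with i<j and classify each by sign(x_j-x_i) * sign(y_j-y_i).
  (1,2):dx=+5,dy=-9->D; (1,3):dx=+7,dy=+4->C; (1,4):dx=-2,dy=-4->C; (1,5):dx=-1,dy=+5->D
  (1,6):dx=+9,dy=-6->D; (1,7):dx=-3,dy=-2->C; (1,8):dx=+2,dy=+1->C; (1,9):dx=+4,dy=+8->C
  (1,10):dx=+8,dy=+9->C; (2,3):dx=+2,dy=+13->C; (2,4):dx=-7,dy=+5->D; (2,5):dx=-6,dy=+14->D
  (2,6):dx=+4,dy=+3->C; (2,7):dx=-8,dy=+7->D; (2,8):dx=-3,dy=+10->D; (2,9):dx=-1,dy=+17->D
  (2,10):dx=+3,dy=+18->C; (3,4):dx=-9,dy=-8->C; (3,5):dx=-8,dy=+1->D; (3,6):dx=+2,dy=-10->D
  (3,7):dx=-10,dy=-6->C; (3,8):dx=-5,dy=-3->C; (3,9):dx=-3,dy=+4->D; (3,10):dx=+1,dy=+5->C
  (4,5):dx=+1,dy=+9->C; (4,6):dx=+11,dy=-2->D; (4,7):dx=-1,dy=+2->D; (4,8):dx=+4,dy=+5->C
  (4,9):dx=+6,dy=+12->C; (4,10):dx=+10,dy=+13->C; (5,6):dx=+10,dy=-11->D; (5,7):dx=-2,dy=-7->C
  (5,8):dx=+3,dy=-4->D; (5,9):dx=+5,dy=+3->C; (5,10):dx=+9,dy=+4->C; (6,7):dx=-12,dy=+4->D
  (6,8):dx=-7,dy=+7->D; (6,9):dx=-5,dy=+14->D; (6,10):dx=-1,dy=+15->D; (7,8):dx=+5,dy=+3->C
  (7,9):dx=+7,dy=+10->C; (7,10):dx=+11,dy=+11->C; (8,9):dx=+2,dy=+7->C; (8,10):dx=+6,dy=+8->C
  (9,10):dx=+4,dy=+1->C
Step 2: C = 26, D = 19, total pairs = 45.
Step 3: tau = (C - D)/(n(n-1)/2) = (26 - 19)/45 = 0.155556.
Step 4: Exact two-sided p-value (enumerate n! = 3628800 permutations of y under H0): p = 0.600654.
Step 5: alpha = 0.1. fail to reject H0.

tau_b = 0.1556 (C=26, D=19), p = 0.600654, fail to reject H0.


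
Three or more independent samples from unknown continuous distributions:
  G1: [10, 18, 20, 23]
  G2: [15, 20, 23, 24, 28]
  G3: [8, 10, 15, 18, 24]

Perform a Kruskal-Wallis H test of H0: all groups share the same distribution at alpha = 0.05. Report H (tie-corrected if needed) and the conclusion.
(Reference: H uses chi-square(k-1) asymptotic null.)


Step 1: Combine all N = 14 observations and assign midranks.
sorted (value, group, rank): (8,G3,1), (10,G1,2.5), (10,G3,2.5), (15,G2,4.5), (15,G3,4.5), (18,G1,6.5), (18,G3,6.5), (20,G1,8.5), (20,G2,8.5), (23,G1,10.5), (23,G2,10.5), (24,G2,12.5), (24,G3,12.5), (28,G2,14)
Step 2: Sum ranks within each group.
R_1 = 28 (n_1 = 4)
R_2 = 50 (n_2 = 5)
R_3 = 27 (n_3 = 5)
Step 3: H = 12/(N(N+1)) * sum(R_i^2/n_i) - 3(N+1)
     = 12/(14*15) * (28^2/4 + 50^2/5 + 27^2/5) - 3*15
     = 0.057143 * 841.8 - 45
     = 3.102857.
Step 4: Ties present; correction factor C = 1 - 36/(14^3 - 14) = 0.986813. Corrected H = 3.102857 / 0.986813 = 3.144321.
Step 5: Under H0, H ~ chi^2(2); p-value = 0.207596.
Step 6: alpha = 0.05. fail to reject H0.

H = 3.1443, df = 2, p = 0.207596, fail to reject H0.


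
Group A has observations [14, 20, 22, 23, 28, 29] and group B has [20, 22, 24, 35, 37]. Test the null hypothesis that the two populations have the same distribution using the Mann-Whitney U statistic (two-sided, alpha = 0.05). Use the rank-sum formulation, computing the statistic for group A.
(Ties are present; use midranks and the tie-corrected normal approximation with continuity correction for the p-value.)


Step 1: Combine and sort all 11 observations; assign midranks.
sorted (value, group): (14,X), (20,X), (20,Y), (22,X), (22,Y), (23,X), (24,Y), (28,X), (29,X), (35,Y), (37,Y)
ranks: 14->1, 20->2.5, 20->2.5, 22->4.5, 22->4.5, 23->6, 24->7, 28->8, 29->9, 35->10, 37->11
Step 2: Rank sum for X: R1 = 1 + 2.5 + 4.5 + 6 + 8 + 9 = 31.
Step 3: U_X = R1 - n1(n1+1)/2 = 31 - 6*7/2 = 31 - 21 = 10.
       U_Y = n1*n2 - U_X = 30 - 10 = 20.
Step 4: Ties are present, so use the tie-corrected normal approximation (with continuity correction) for the p-value.
Step 5: p-value = 0.409176; compare to alpha = 0.05. fail to reject H0.

U_X = 10, p = 0.409176, fail to reject H0 at alpha = 0.05.


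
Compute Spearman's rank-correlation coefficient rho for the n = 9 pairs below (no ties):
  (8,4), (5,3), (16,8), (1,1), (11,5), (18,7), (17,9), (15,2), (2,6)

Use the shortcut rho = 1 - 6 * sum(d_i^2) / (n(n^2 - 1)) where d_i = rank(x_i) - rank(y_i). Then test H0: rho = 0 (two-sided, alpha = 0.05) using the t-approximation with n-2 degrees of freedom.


Step 1: Rank x and y separately (midranks; no ties here).
rank(x): 8->4, 5->3, 16->7, 1->1, 11->5, 18->9, 17->8, 15->6, 2->2
rank(y): 4->4, 3->3, 8->8, 1->1, 5->5, 7->7, 9->9, 2->2, 6->6
Step 2: d_i = R_x(i) - R_y(i); compute d_i^2.
  (4-4)^2=0, (3-3)^2=0, (7-8)^2=1, (1-1)^2=0, (5-5)^2=0, (9-7)^2=4, (8-9)^2=1, (6-2)^2=16, (2-6)^2=16
sum(d^2) = 38.
Step 3: rho = 1 - 6*38 / (9*(9^2 - 1)) = 1 - 228/720 = 0.683333.
Step 4: Under H0, t = rho * sqrt((n-2)/(1-rho^2)) = 2.4763 ~ t(7).
Step 5: Two-sided p-value from the t-distribution with 7 df = 0.042442.
Step 6: alpha = 0.05. reject H0.

rho = 0.6833, p = 0.042442, reject H0 at alpha = 0.05.


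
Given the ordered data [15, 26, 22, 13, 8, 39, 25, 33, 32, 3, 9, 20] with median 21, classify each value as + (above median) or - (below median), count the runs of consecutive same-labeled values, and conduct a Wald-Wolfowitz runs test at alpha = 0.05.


Step 1: Compute median = 21; label A = above, B = below.
Labels in order: BAABBAAAABBB  (n_A = 6, n_B = 6)
Step 2: Count runs R = 5.
Step 3: Under H0 (random ordering), E[R] = 2*n_A*n_B/(n_A+n_B) + 1 = 2*6*6/12 + 1 = 7.0000.
        Var[R] = 2*n_A*n_B*(2*n_A*n_B - n_A - n_B) / ((n_A+n_B)^2 * (n_A+n_B-1)) = 4320/1584 = 2.7273.
        SD[R] = 1.6514.
Step 4: Continuity-corrected z = (R + 0.5 - E[R]) / SD[R] = (5 + 0.5 - 7.0000) / 1.6514 = -0.9083.
Step 5: Two-sided p-value via normal approximation = 2*(1 - Phi(|z|)) = 0.363722.
Step 6: alpha = 0.05. fail to reject H0.

R = 5, z = -0.9083, p = 0.363722, fail to reject H0.


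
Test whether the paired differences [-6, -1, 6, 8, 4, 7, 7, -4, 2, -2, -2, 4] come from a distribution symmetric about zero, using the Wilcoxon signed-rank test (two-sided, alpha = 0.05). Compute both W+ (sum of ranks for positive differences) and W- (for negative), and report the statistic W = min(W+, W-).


Step 1: Drop any zero differences (none here) and take |d_i|.
|d| = [6, 1, 6, 8, 4, 7, 7, 4, 2, 2, 2, 4]
Step 2: Midrank |d_i| (ties get averaged ranks).
ranks: |6|->8.5, |1|->1, |6|->8.5, |8|->12, |4|->6, |7|->10.5, |7|->10.5, |4|->6, |2|->3, |2|->3, |2|->3, |4|->6
Step 3: Attach original signs; sum ranks with positive sign and with negative sign.
W+ = 8.5 + 12 + 6 + 10.5 + 10.5 + 3 + 6 = 56.5
W- = 8.5 + 1 + 6 + 3 + 3 = 21.5
(Check: W+ + W- = 78 should equal n(n+1)/2 = 78.)
Step 4: Test statistic W = min(W+, W-) = 21.5.
Step 5: Ties in |d|, so use the tie-corrected normal approximation.
        E[W] = n(n+1)/4 = 12*13/4 = 39.
        Tie groups: |d|=2 (t=3), |d|=4 (t=3), |d|=6 (t=2), |d|=7 (t=2); sum(t^3 - t) = 60.
        Var[W] = n(n+1)(2n+1)/24 - sum(t^3-t)/48 = 3900/24 - 60/48 = 161.25.
        z = (W - E[W]) / sqrt(Var[W]) = (21.5 - 39) / 12.6984 = -1.3781.
        Two-sided p = 2*Phi(z) = 0.168165.
Step 6: alpha = 0.05. fail to reject H0.

W+ = 56.5, W- = 21.5, W = min = 21.5, p = 0.168165, fail to reject H0.


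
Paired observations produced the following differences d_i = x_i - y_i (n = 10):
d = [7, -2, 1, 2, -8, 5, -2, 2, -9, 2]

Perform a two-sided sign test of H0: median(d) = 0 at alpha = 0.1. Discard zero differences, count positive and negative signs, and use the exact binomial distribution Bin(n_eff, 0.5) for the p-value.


Step 1: Discard zero differences. Original n = 10; n_eff = number of nonzero differences = 10.
Nonzero differences (with sign): +7, -2, +1, +2, -8, +5, -2, +2, -9, +2
Step 2: Count signs: positive = 6, negative = 4.
Step 3: Under H0: P(positive) = 0.5, so the number of positives S ~ Bin(10, 0.5).
Step 4: Two-sided exact p-value = sum of Bin(10,0.5) probabilities at or below the observed probability = 0.753906.
Step 5: alpha = 0.1. fail to reject H0.

n_eff = 10, pos = 6, neg = 4, p = 0.753906, fail to reject H0.


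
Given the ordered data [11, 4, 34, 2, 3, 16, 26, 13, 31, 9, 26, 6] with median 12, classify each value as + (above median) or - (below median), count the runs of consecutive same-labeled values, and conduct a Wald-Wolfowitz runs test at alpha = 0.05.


Step 1: Compute median = 12; label A = above, B = below.
Labels in order: BBABBAAAABAB  (n_A = 6, n_B = 6)
Step 2: Count runs R = 7.
Step 3: Under H0 (random ordering), E[R] = 2*n_A*n_B/(n_A+n_B) + 1 = 2*6*6/12 + 1 = 7.0000.
        Var[R] = 2*n_A*n_B*(2*n_A*n_B - n_A - n_B) / ((n_A+n_B)^2 * (n_A+n_B-1)) = 4320/1584 = 2.7273.
        SD[R] = 1.6514.
Step 4: R = E[R], so z = 0 with no continuity correction.
Step 5: Two-sided p-value via normal approximation = 2*(1 - Phi(|z|)) = 1.000000.
Step 6: alpha = 0.05. fail to reject H0.

R = 7, z = 0.0000, p = 1.000000, fail to reject H0.


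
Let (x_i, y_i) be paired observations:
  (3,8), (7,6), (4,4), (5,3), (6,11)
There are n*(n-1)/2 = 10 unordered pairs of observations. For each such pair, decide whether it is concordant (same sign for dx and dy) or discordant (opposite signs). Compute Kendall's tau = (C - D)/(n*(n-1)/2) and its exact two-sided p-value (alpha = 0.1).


Step 1: Enumerate the 10 unordered pairs (i,j) with i<j and classify each by sign(x_j-x_i) * sign(y_j-y_i).
  (1,2):dx=+4,dy=-2->D; (1,3):dx=+1,dy=-4->D; (1,4):dx=+2,dy=-5->D; (1,5):dx=+3,dy=+3->C
  (2,3):dx=-3,dy=-2->C; (2,4):dx=-2,dy=-3->C; (2,5):dx=-1,dy=+5->D; (3,4):dx=+1,dy=-1->D
  (3,5):dx=+2,dy=+7->C; (4,5):dx=+1,dy=+8->C
Step 2: C = 5, D = 5, total pairs = 10.
Step 3: tau = (C - D)/(n(n-1)/2) = (5 - 5)/10 = 0.000000.
Step 4: Exact two-sided p-value (enumerate n! = 120 permutations of y under H0): p = 1.000000.
Step 5: alpha = 0.1. fail to reject H0.

tau_b = 0.0000 (C=5, D=5), p = 1.000000, fail to reject H0.


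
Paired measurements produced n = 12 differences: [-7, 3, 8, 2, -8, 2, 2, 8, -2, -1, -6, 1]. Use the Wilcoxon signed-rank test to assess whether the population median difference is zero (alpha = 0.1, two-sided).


Step 1: Drop any zero differences (none here) and take |d_i|.
|d| = [7, 3, 8, 2, 8, 2, 2, 8, 2, 1, 6, 1]
Step 2: Midrank |d_i| (ties get averaged ranks).
ranks: |7|->9, |3|->7, |8|->11, |2|->4.5, |8|->11, |2|->4.5, |2|->4.5, |8|->11, |2|->4.5, |1|->1.5, |6|->8, |1|->1.5
Step 3: Attach original signs; sum ranks with positive sign and with negative sign.
W+ = 7 + 11 + 4.5 + 4.5 + 4.5 + 11 + 1.5 = 44
W- = 9 + 11 + 4.5 + 1.5 + 8 = 34
(Check: W+ + W- = 78 should equal n(n+1)/2 = 78.)
Step 4: Test statistic W = min(W+, W-) = 34.
Step 5: Ties in |d|, so use the tie-corrected normal approximation.
        E[W] = n(n+1)/4 = 12*13/4 = 39.
        Tie groups: |d|=1 (t=2), |d|=2 (t=4), |d|=8 (t=3); sum(t^3 - t) = 90.
        Var[W] = n(n+1)(2n+1)/24 - sum(t^3-t)/48 = 3900/24 - 90/48 = 160.625.
        z = (W - E[W]) / sqrt(Var[W]) = (34 - 39) / 12.6738 = -0.3945.
        Two-sided p = 2*Phi(z) = 0.693201.
Step 6: alpha = 0.1. fail to reject H0.

W+ = 44, W- = 34, W = min = 34, p = 0.693201, fail to reject H0.


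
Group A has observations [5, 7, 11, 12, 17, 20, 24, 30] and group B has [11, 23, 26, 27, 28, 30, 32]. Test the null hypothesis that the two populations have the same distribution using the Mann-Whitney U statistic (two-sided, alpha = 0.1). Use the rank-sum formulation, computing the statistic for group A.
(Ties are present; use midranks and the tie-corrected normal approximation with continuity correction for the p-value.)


Step 1: Combine and sort all 15 observations; assign midranks.
sorted (value, group): (5,X), (7,X), (11,X), (11,Y), (12,X), (17,X), (20,X), (23,Y), (24,X), (26,Y), (27,Y), (28,Y), (30,X), (30,Y), (32,Y)
ranks: 5->1, 7->2, 11->3.5, 11->3.5, 12->5, 17->6, 20->7, 23->8, 24->9, 26->10, 27->11, 28->12, 30->13.5, 30->13.5, 32->15
Step 2: Rank sum for X: R1 = 1 + 2 + 3.5 + 5 + 6 + 7 + 9 + 13.5 = 47.
Step 3: U_X = R1 - n1(n1+1)/2 = 47 - 8*9/2 = 47 - 36 = 11.
       U_Y = n1*n2 - U_X = 56 - 11 = 45.
Step 4: Ties are present, so use the tie-corrected normal approximation (with continuity correction) for the p-value.
Step 5: p-value = 0.055758; compare to alpha = 0.1. reject H0.

U_X = 11, p = 0.055758, reject H0 at alpha = 0.1.


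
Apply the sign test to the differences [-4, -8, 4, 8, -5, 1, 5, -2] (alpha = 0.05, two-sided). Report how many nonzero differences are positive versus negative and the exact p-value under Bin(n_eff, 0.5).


Step 1: Discard zero differences. Original n = 8; n_eff = number of nonzero differences = 8.
Nonzero differences (with sign): -4, -8, +4, +8, -5, +1, +5, -2
Step 2: Count signs: positive = 4, negative = 4.
Step 3: Under H0: P(positive) = 0.5, so the number of positives S ~ Bin(8, 0.5).
Step 4: Two-sided exact p-value = sum of Bin(8,0.5) probabilities at or below the observed probability = 1.000000.
Step 5: alpha = 0.05. fail to reject H0.

n_eff = 8, pos = 4, neg = 4, p = 1.000000, fail to reject H0.


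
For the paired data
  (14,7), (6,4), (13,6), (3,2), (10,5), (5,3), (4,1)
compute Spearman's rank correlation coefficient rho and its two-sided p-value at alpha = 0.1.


Step 1: Rank x and y separately (midranks; no ties here).
rank(x): 14->7, 6->4, 13->6, 3->1, 10->5, 5->3, 4->2
rank(y): 7->7, 4->4, 6->6, 2->2, 5->5, 3->3, 1->1
Step 2: d_i = R_x(i) - R_y(i); compute d_i^2.
  (7-7)^2=0, (4-4)^2=0, (6-6)^2=0, (1-2)^2=1, (5-5)^2=0, (3-3)^2=0, (2-1)^2=1
sum(d^2) = 2.
Step 3: rho = 1 - 6*2 / (7*(7^2 - 1)) = 1 - 12/336 = 0.964286.
Step 4: Under H0, t = rho * sqrt((n-2)/(1-rho^2)) = 8.1408 ~ t(5).
Step 5: Two-sided p-value from the t-distribution with 5 df = 0.000454.
Step 6: alpha = 0.1. reject H0.

rho = 0.9643, p = 0.000454, reject H0 at alpha = 0.1.


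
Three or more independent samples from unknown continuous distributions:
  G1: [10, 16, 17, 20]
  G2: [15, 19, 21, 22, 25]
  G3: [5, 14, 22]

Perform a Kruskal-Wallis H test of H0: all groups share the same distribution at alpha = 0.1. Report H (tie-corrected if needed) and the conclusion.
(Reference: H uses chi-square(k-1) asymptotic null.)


Step 1: Combine all N = 12 observations and assign midranks.
sorted (value, group, rank): (5,G3,1), (10,G1,2), (14,G3,3), (15,G2,4), (16,G1,5), (17,G1,6), (19,G2,7), (20,G1,8), (21,G2,9), (22,G2,10.5), (22,G3,10.5), (25,G2,12)
Step 2: Sum ranks within each group.
R_1 = 21 (n_1 = 4)
R_2 = 42.5 (n_2 = 5)
R_3 = 14.5 (n_3 = 3)
Step 3: H = 12/(N(N+1)) * sum(R_i^2/n_i) - 3(N+1)
     = 12/(12*13) * (21^2/4 + 42.5^2/5 + 14.5^2/3) - 3*13
     = 0.076923 * 541.583 - 39
     = 2.660256.
Step 4: Ties present; correction factor C = 1 - 6/(12^3 - 12) = 0.996503. Corrected H = 2.660256 / 0.996503 = 2.669591.
Step 5: Under H0, H ~ chi^2(2); p-value = 0.263212.
Step 6: alpha = 0.1. fail to reject H0.

H = 2.6696, df = 2, p = 0.263212, fail to reject H0.


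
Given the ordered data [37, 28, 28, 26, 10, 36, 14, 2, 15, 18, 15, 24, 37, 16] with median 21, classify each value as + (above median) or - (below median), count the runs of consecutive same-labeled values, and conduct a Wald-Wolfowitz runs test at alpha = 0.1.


Step 1: Compute median = 21; label A = above, B = below.
Labels in order: AAAABABBBBBAAB  (n_A = 7, n_B = 7)
Step 2: Count runs R = 6.
Step 3: Under H0 (random ordering), E[R] = 2*n_A*n_B/(n_A+n_B) + 1 = 2*7*7/14 + 1 = 8.0000.
        Var[R] = 2*n_A*n_B*(2*n_A*n_B - n_A - n_B) / ((n_A+n_B)^2 * (n_A+n_B-1)) = 8232/2548 = 3.2308.
        SD[R] = 1.7974.
Step 4: Continuity-corrected z = (R + 0.5 - E[R]) / SD[R] = (6 + 0.5 - 8.0000) / 1.7974 = -0.8345.
Step 5: Two-sided p-value via normal approximation = 2*(1 - Phi(|z|)) = 0.403986.
Step 6: alpha = 0.1. fail to reject H0.

R = 6, z = -0.8345, p = 0.403986, fail to reject H0.


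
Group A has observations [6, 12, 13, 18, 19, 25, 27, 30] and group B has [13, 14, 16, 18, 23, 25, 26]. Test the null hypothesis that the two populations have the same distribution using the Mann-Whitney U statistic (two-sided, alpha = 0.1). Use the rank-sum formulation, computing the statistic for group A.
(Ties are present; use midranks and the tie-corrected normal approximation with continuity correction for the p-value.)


Step 1: Combine and sort all 15 observations; assign midranks.
sorted (value, group): (6,X), (12,X), (13,X), (13,Y), (14,Y), (16,Y), (18,X), (18,Y), (19,X), (23,Y), (25,X), (25,Y), (26,Y), (27,X), (30,X)
ranks: 6->1, 12->2, 13->3.5, 13->3.5, 14->5, 16->6, 18->7.5, 18->7.5, 19->9, 23->10, 25->11.5, 25->11.5, 26->13, 27->14, 30->15
Step 2: Rank sum for X: R1 = 1 + 2 + 3.5 + 7.5 + 9 + 11.5 + 14 + 15 = 63.5.
Step 3: U_X = R1 - n1(n1+1)/2 = 63.5 - 8*9/2 = 63.5 - 36 = 27.5.
       U_Y = n1*n2 - U_X = 56 - 27.5 = 28.5.
Step 4: Ties are present, so use the tie-corrected normal approximation (with continuity correction) for the p-value.
Step 5: p-value = 1.000000; compare to alpha = 0.1. fail to reject H0.

U_X = 27.5, p = 1.000000, fail to reject H0 at alpha = 0.1.


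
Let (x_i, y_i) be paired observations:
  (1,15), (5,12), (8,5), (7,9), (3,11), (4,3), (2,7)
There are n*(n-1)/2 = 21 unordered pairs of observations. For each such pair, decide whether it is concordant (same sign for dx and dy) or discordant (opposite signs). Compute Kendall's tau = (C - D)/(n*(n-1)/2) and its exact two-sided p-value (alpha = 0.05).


Step 1: Enumerate the 21 unordered pairs (i,j) with i<j and classify each by sign(x_j-x_i) * sign(y_j-y_i).
  (1,2):dx=+4,dy=-3->D; (1,3):dx=+7,dy=-10->D; (1,4):dx=+6,dy=-6->D; (1,5):dx=+2,dy=-4->D
  (1,6):dx=+3,dy=-12->D; (1,7):dx=+1,dy=-8->D; (2,3):dx=+3,dy=-7->D; (2,4):dx=+2,dy=-3->D
  (2,5):dx=-2,dy=-1->C; (2,6):dx=-1,dy=-9->C; (2,7):dx=-3,dy=-5->C; (3,4):dx=-1,dy=+4->D
  (3,5):dx=-5,dy=+6->D; (3,6):dx=-4,dy=-2->C; (3,7):dx=-6,dy=+2->D; (4,5):dx=-4,dy=+2->D
  (4,6):dx=-3,dy=-6->C; (4,7):dx=-5,dy=-2->C; (5,6):dx=+1,dy=-8->D; (5,7):dx=-1,dy=-4->C
  (6,7):dx=-2,dy=+4->D
Step 2: C = 7, D = 14, total pairs = 21.
Step 3: tau = (C - D)/(n(n-1)/2) = (7 - 14)/21 = -0.333333.
Step 4: Exact two-sided p-value (enumerate n! = 5040 permutations of y under H0): p = 0.381349.
Step 5: alpha = 0.05. fail to reject H0.

tau_b = -0.3333 (C=7, D=14), p = 0.381349, fail to reject H0.


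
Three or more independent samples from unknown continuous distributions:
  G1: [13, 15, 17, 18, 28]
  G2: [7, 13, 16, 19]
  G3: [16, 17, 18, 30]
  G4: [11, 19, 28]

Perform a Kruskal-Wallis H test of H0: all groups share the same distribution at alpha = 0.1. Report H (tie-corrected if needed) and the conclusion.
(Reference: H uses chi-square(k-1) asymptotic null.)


Step 1: Combine all N = 16 observations and assign midranks.
sorted (value, group, rank): (7,G2,1), (11,G4,2), (13,G1,3.5), (13,G2,3.5), (15,G1,5), (16,G2,6.5), (16,G3,6.5), (17,G1,8.5), (17,G3,8.5), (18,G1,10.5), (18,G3,10.5), (19,G2,12.5), (19,G4,12.5), (28,G1,14.5), (28,G4,14.5), (30,G3,16)
Step 2: Sum ranks within each group.
R_1 = 42 (n_1 = 5)
R_2 = 23.5 (n_2 = 4)
R_3 = 41.5 (n_3 = 4)
R_4 = 29 (n_4 = 3)
Step 3: H = 12/(N(N+1)) * sum(R_i^2/n_i) - 3(N+1)
     = 12/(16*17) * (42^2/5 + 23.5^2/4 + 41.5^2/4 + 29^2/3) - 3*17
     = 0.044118 * 1201.76 - 51
     = 2.018750.
Step 4: Ties present; correction factor C = 1 - 36/(16^3 - 16) = 0.991176. Corrected H = 2.018750 / 0.991176 = 2.036721.
Step 5: Under H0, H ~ chi^2(3); p-value = 0.564820.
Step 6: alpha = 0.1. fail to reject H0.

H = 2.0367, df = 3, p = 0.564820, fail to reject H0.


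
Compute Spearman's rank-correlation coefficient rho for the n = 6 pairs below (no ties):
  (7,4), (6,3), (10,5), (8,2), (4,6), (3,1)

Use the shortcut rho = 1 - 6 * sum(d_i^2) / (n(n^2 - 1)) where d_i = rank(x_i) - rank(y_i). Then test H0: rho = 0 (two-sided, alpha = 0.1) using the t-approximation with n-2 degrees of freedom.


Step 1: Rank x and y separately (midranks; no ties here).
rank(x): 7->4, 6->3, 10->6, 8->5, 4->2, 3->1
rank(y): 4->4, 3->3, 5->5, 2->2, 6->6, 1->1
Step 2: d_i = R_x(i) - R_y(i); compute d_i^2.
  (4-4)^2=0, (3-3)^2=0, (6-5)^2=1, (5-2)^2=9, (2-6)^2=16, (1-1)^2=0
sum(d^2) = 26.
Step 3: rho = 1 - 6*26 / (6*(6^2 - 1)) = 1 - 156/210 = 0.257143.
Step 4: Under H0, t = rho * sqrt((n-2)/(1-rho^2)) = 0.5322 ~ t(4).
Step 5: Two-sided p-value from the t-distribution with 4 df = 0.622787.
Step 6: alpha = 0.1. fail to reject H0.

rho = 0.2571, p = 0.622787, fail to reject H0 at alpha = 0.1.


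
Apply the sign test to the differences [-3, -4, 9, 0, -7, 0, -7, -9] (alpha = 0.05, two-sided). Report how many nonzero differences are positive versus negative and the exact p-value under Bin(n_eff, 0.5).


Step 1: Discard zero differences. Original n = 8; n_eff = number of nonzero differences = 6.
Nonzero differences (with sign): -3, -4, +9, -7, -7, -9
Step 2: Count signs: positive = 1, negative = 5.
Step 3: Under H0: P(positive) = 0.5, so the number of positives S ~ Bin(6, 0.5).
Step 4: Two-sided exact p-value = sum of Bin(6,0.5) probabilities at or below the observed probability = 0.218750.
Step 5: alpha = 0.05. fail to reject H0.

n_eff = 6, pos = 1, neg = 5, p = 0.218750, fail to reject H0.


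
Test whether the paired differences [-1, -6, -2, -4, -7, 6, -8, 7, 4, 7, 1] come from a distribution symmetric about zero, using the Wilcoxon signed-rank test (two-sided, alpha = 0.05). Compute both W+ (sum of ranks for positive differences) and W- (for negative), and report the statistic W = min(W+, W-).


Step 1: Drop any zero differences (none here) and take |d_i|.
|d| = [1, 6, 2, 4, 7, 6, 8, 7, 4, 7, 1]
Step 2: Midrank |d_i| (ties get averaged ranks).
ranks: |1|->1.5, |6|->6.5, |2|->3, |4|->4.5, |7|->9, |6|->6.5, |8|->11, |7|->9, |4|->4.5, |7|->9, |1|->1.5
Step 3: Attach original signs; sum ranks with positive sign and with negative sign.
W+ = 6.5 + 9 + 4.5 + 9 + 1.5 = 30.5
W- = 1.5 + 6.5 + 3 + 4.5 + 9 + 11 = 35.5
(Check: W+ + W- = 66 should equal n(n+1)/2 = 66.)
Step 4: Test statistic W = min(W+, W-) = 30.5.
Step 5: Ties in |d|, so use the tie-corrected normal approximation.
        E[W] = n(n+1)/4 = 11*12/4 = 33.
        Tie groups: |d|=1 (t=2), |d|=4 (t=2), |d|=6 (t=2), |d|=7 (t=3); sum(t^3 - t) = 42.
        Var[W] = n(n+1)(2n+1)/24 - sum(t^3-t)/48 = 3036/24 - 42/48 = 125.625.
        z = (W - E[W]) / sqrt(Var[W]) = (30.5 - 33) / 11.2083 = -0.2230.
        Two-sided p = 2*Phi(z) = 0.823497.
Step 6: alpha = 0.05. fail to reject H0.

W+ = 30.5, W- = 35.5, W = min = 30.5, p = 0.823497, fail to reject H0.


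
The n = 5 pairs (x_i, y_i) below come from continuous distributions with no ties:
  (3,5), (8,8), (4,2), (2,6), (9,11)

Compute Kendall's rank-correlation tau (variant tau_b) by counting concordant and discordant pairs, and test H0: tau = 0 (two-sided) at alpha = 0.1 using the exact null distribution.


Step 1: Enumerate the 10 unordered pairs (i,j) with i<j and classify each by sign(x_j-x_i) * sign(y_j-y_i).
  (1,2):dx=+5,dy=+3->C; (1,3):dx=+1,dy=-3->D; (1,4):dx=-1,dy=+1->D; (1,5):dx=+6,dy=+6->C
  (2,3):dx=-4,dy=-6->C; (2,4):dx=-6,dy=-2->C; (2,5):dx=+1,dy=+3->C; (3,4):dx=-2,dy=+4->D
  (3,5):dx=+5,dy=+9->C; (4,5):dx=+7,dy=+5->C
Step 2: C = 7, D = 3, total pairs = 10.
Step 3: tau = (C - D)/(n(n-1)/2) = (7 - 3)/10 = 0.400000.
Step 4: Exact two-sided p-value (enumerate n! = 120 permutations of y under H0): p = 0.483333.
Step 5: alpha = 0.1. fail to reject H0.

tau_b = 0.4000 (C=7, D=3), p = 0.483333, fail to reject H0.


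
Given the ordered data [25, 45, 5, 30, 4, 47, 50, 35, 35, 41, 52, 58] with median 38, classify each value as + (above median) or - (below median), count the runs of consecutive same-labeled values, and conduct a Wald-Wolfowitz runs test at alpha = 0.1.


Step 1: Compute median = 38; label A = above, B = below.
Labels in order: BABBBAABBAAA  (n_A = 6, n_B = 6)
Step 2: Count runs R = 6.
Step 3: Under H0 (random ordering), E[R] = 2*n_A*n_B/(n_A+n_B) + 1 = 2*6*6/12 + 1 = 7.0000.
        Var[R] = 2*n_A*n_B*(2*n_A*n_B - n_A - n_B) / ((n_A+n_B)^2 * (n_A+n_B-1)) = 4320/1584 = 2.7273.
        SD[R] = 1.6514.
Step 4: Continuity-corrected z = (R + 0.5 - E[R]) / SD[R] = (6 + 0.5 - 7.0000) / 1.6514 = -0.3028.
Step 5: Two-sided p-value via normal approximation = 2*(1 - Phi(|z|)) = 0.762069.
Step 6: alpha = 0.1. fail to reject H0.

R = 6, z = -0.3028, p = 0.762069, fail to reject H0.


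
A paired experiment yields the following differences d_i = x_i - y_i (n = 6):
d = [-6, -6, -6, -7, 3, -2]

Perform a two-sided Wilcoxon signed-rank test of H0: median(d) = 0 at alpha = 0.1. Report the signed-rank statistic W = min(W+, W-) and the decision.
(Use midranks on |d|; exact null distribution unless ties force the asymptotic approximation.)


Step 1: Drop any zero differences (none here) and take |d_i|.
|d| = [6, 6, 6, 7, 3, 2]
Step 2: Midrank |d_i| (ties get averaged ranks).
ranks: |6|->4, |6|->4, |6|->4, |7|->6, |3|->2, |2|->1
Step 3: Attach original signs; sum ranks with positive sign and with negative sign.
W+ = 2 = 2
W- = 4 + 4 + 4 + 6 + 1 = 19
(Check: W+ + W- = 21 should equal n(n+1)/2 = 21.)
Step 4: Test statistic W = min(W+, W-) = 2.
Step 5: Ties in |d|, so use the tie-corrected normal approximation.
        E[W] = n(n+1)/4 = 6*7/4 = 10.5.
        Tie groups: |d|=6 (t=3); sum(t^3 - t) = 24.
        Var[W] = n(n+1)(2n+1)/24 - sum(t^3-t)/48 = 546/24 - 24/48 = 22.25.
        z = (W - E[W]) / sqrt(Var[W]) = (2 - 10.5) / 4.7170 = -1.8020.
        Two-sided p = 2*Phi(z) = 0.071546.
Step 6: alpha = 0.1. reject H0.

W+ = 2, W- = 19, W = min = 2, p = 0.071546, reject H0.


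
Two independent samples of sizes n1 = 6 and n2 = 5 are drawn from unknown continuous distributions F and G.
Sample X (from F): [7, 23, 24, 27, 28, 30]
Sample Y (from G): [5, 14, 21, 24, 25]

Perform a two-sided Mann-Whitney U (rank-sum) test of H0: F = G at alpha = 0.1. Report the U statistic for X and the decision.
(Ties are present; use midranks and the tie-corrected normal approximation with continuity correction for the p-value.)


Step 1: Combine and sort all 11 observations; assign midranks.
sorted (value, group): (5,Y), (7,X), (14,Y), (21,Y), (23,X), (24,X), (24,Y), (25,Y), (27,X), (28,X), (30,X)
ranks: 5->1, 7->2, 14->3, 21->4, 23->5, 24->6.5, 24->6.5, 25->8, 27->9, 28->10, 30->11
Step 2: Rank sum for X: R1 = 2 + 5 + 6.5 + 9 + 10 + 11 = 43.5.
Step 3: U_X = R1 - n1(n1+1)/2 = 43.5 - 6*7/2 = 43.5 - 21 = 22.5.
       U_Y = n1*n2 - U_X = 30 - 22.5 = 7.5.
Step 4: Ties are present, so use the tie-corrected normal approximation (with continuity correction) for the p-value.
Step 5: p-value = 0.200217; compare to alpha = 0.1. fail to reject H0.

U_X = 22.5, p = 0.200217, fail to reject H0 at alpha = 0.1.
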